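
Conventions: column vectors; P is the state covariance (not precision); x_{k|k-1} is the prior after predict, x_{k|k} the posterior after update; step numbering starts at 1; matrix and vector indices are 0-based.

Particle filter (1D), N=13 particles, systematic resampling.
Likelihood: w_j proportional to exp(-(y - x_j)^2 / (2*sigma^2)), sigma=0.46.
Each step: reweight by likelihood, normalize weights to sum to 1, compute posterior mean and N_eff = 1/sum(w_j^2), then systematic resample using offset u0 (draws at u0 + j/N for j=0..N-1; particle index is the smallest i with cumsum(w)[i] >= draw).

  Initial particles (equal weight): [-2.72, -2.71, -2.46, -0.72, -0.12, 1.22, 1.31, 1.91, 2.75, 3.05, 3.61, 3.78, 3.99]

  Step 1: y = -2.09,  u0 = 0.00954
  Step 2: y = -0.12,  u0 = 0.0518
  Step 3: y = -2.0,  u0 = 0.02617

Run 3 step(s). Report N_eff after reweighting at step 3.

N_eff = 12.7561

step 1: w=[0.2558, 0.2635, 0.4729, 0.0077, 0.0001, 0.0000, 0.0000, 0.0000, 0.0000, 0.0000, 0.0000, 0.0000, 0.0000]  mean=-2.5787  Neff=2.7891  idx=[0, 0, 0, 0, 1, 1, 1, 2, 2, 2, 2, 2, 2]
step 2: w=[0.0076, 0.0076, 0.0076, 0.0076, 0.0086, 0.0086, 0.0086, 0.1573, 0.1573, 0.1573, 0.1573, 0.1573, 0.1573]  mean=-2.4743  Neff=6.7115  idx=[6, 7, 7, 8, 8, 9, 9, 10, 10, 11, 11, 12, 12]
step 3: w=[0.0401, 0.0800, 0.0800, 0.0800, 0.0800, 0.0800, 0.0800, 0.0800, 0.0800, 0.0800, 0.0800, 0.0800, 0.0800]  mean=-2.4700  Neff=12.7561  idx=[0, 1, 2, 3, 4, 5, 6, 7, 8, 9, 10, 11, 12]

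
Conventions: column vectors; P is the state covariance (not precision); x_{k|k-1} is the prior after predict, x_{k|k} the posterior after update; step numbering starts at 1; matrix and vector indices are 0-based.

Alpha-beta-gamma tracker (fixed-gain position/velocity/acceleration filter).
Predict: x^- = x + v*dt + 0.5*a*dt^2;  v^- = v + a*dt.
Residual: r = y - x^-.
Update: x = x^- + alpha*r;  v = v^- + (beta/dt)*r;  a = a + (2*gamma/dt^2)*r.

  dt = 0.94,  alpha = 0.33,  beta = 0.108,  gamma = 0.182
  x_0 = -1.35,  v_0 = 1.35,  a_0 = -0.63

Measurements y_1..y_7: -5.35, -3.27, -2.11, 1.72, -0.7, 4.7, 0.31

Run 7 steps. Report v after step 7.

step 1: x_pred=-0.3593  r=-4.9907  x^+=-2.0063  v^+=0.1844  a^+=-2.6859
step 2: x_pred=-3.0195  r=-0.2505  x^+=-3.1022  v^+=-2.3691  a^+=-2.7891
step 3: x_pred=-6.5614  r=4.4514  x^+=-5.0924  v^+=-4.4794  a^+=-0.9553
step 4: x_pred=-9.7252  r=11.4452  x^+=-5.9483  v^+=-4.0625  a^+=3.7595
step 5: x_pred=-8.1060  r=7.4060  x^+=-5.6620  v^+=0.3224  a^+=6.8104
step 6: x_pred=-2.3501  r=7.0501  x^+=-0.0236  v^+=7.5342  a^+=9.7147
step 7: x_pred=11.3505  r=-11.0405  x^+=7.7072  v^+=15.3976  a^+=5.1666

v_post = 15.3976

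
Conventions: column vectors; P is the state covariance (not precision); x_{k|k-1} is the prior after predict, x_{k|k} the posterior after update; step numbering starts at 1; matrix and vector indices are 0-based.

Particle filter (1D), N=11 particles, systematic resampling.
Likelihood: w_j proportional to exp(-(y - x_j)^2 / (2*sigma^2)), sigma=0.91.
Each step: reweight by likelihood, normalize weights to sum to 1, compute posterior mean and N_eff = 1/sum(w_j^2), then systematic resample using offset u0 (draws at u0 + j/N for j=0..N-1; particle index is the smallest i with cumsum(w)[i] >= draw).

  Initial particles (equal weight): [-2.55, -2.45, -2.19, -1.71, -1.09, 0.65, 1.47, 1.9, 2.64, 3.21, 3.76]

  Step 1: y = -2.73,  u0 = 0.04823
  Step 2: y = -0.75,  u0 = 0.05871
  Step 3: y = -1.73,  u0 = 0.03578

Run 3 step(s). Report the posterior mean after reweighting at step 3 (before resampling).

step 1: w=[0.2798, 0.2721, 0.2393, 0.1522, 0.0562, 0.0003, 0.0000, 0.0000, 0.0000, 0.0000, 0.0000]  mean=-2.2257  Neff=4.2383  idx=[0, 0, 0, 1, 1, 1, 2, 2, 2, 3, 4]
step 2: w=[0.0427, 0.0427, 0.0427, 0.0527, 0.0527, 0.0527, 0.0863, 0.0863, 0.0863, 0.1731, 0.2816]  mean=-1.8844  Neff=6.8759  idx=[1, 3, 5, 6, 7, 8, 9, 9, 10, 10, 10]
step 3: w=[0.0731, 0.0803, 0.0803, 0.0966, 0.0966, 0.0966, 0.1097, 0.1097, 0.0857, 0.0857, 0.0857]  mean=-1.8699  Neff=10.8297  idx=[0, 1, 2, 3, 4, 5, 6, 7, 8, 9, 10]

post_mean = -1.8699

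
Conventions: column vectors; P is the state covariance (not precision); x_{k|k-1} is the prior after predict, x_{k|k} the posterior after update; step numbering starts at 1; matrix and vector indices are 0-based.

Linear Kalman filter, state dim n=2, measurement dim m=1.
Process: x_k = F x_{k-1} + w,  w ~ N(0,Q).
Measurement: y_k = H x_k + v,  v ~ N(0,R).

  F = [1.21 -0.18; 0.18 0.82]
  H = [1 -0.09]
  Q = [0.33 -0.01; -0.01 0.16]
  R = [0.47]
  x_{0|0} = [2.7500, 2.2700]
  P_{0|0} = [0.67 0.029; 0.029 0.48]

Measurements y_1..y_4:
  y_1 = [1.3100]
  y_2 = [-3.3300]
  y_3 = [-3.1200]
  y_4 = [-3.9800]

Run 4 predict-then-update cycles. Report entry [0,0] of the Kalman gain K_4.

step 1: x^-=[2.9189, 2.3564]  P^-=[1.3139 0.0929; 0.0929 0.5130]  S=[1.7713]  K=[0.7370; 0.0264]  nu=[-1.3968]  x^+=[1.8894, 2.3195]  P^+=[0.3517 0.0585; 0.0585 0.5118]
step 2: x^-=[1.8687, 2.2421]  P^-=[0.8360 0.0472; 0.0472 0.5328]  S=[1.3018]  K=[0.6389; -0.0006]  nu=[-4.9969]  x^+=[-1.3239, 2.2451]  P^+=[0.3046 0.0477; 0.0477 0.5328]
step 3: x^-=[-2.0060, 1.6027]  P^-=[0.7724 0.0234; 0.0234 0.5422]  S=[1.2426]  K=[0.6199; -0.0204]  nu=[-0.9697]  x^+=[-2.6072, 1.6225]  P^+=[0.2949 0.0392; 0.0392 0.5417]
step 4: x^-=[-3.4468, 0.8611]  P^-=[0.7622 0.0119; 0.0119 0.5453]  S=[1.2345]  K=[0.6166; -0.0301]  nu=[-0.4557]  x^+=[-3.7278, 0.8749]  P^+=[0.2929 0.0348; 0.0348 0.5442]

K[0,0] = 0.6166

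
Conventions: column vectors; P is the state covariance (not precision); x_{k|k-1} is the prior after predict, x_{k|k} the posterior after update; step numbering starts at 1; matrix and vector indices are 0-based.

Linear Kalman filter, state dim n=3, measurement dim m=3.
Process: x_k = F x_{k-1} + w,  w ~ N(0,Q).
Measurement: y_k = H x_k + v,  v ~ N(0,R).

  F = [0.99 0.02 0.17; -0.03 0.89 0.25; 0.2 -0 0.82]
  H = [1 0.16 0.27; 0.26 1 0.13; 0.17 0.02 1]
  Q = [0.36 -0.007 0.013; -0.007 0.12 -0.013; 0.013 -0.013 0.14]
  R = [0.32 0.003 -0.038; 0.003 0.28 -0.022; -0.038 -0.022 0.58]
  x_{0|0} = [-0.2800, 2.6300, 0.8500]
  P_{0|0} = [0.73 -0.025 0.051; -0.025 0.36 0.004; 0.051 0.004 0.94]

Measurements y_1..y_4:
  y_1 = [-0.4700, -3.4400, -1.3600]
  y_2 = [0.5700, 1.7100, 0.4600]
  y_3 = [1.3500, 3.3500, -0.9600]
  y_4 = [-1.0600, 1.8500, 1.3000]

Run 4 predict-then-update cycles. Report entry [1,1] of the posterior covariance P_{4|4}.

step 1: x^-=[-0.0801, 2.5616, 0.6410]  P^-=[1.1190 0.0087 0.3317; 0.0087 0.4669 0.1751; 0.3317 0.1751 0.8180]  S=[1.7076 0.5237 0.7508; 0.5237 0.9088 0.4138; 0.7508 0.4138 1.5503]  K=[0.7211 -0.0373 -0.0025; -0.1142 0.6002 0.0150; 0.0836 0.1332 0.4902]  nu=[-0.9728, -6.0641, -2.0386]  x^+=[-0.5504, -0.9978, -1.2474]  P^+=[0.2606 -0.0667 -0.0710; -0.0667 0.1838 0.0075; -0.0710 0.0075 0.2901]
step 2: x^-=[-0.7769, -1.1834, -1.1330]  P^-=[0.5974 -0.0739 0.0448; -0.0739 0.2919 0.0367; 0.0448 0.0367 0.3222]  S=[0.9520 0.1590 0.2010; 0.1590 0.5919 0.0886; 0.2010 0.0886 0.9358]  K=[0.6271 -0.0245 0.0225; -0.1024 0.4952 0.0071; 0.0601 0.0866 0.3321]  nu=[1.8422, 3.2427, 1.7487]  x^+=[0.3383, 0.2463, -0.1606]  P^+=[0.2215 -0.0570 -0.0468; -0.0570 0.1525 0.0038; -0.0468 0.0038 0.1963]
step 3: x^-=[0.3125, 0.1689, -0.0640]  P^-=[0.5648 -0.0634 0.0445; -0.0634 0.2587 0.0173; 0.0445 0.0173 0.2655]  S=[0.9161 0.1485 0.1770; 0.1485 0.5559 0.0615; 0.1770 0.0615 0.8774]  K=[0.6129 -0.0071 0.0356; -0.0943 0.4649 -0.0002; 0.0625 0.0648 0.2945]  nu=[1.0277, 3.1082, -0.9525]  x^+=[0.8864, 1.5173, -0.0788]  P^+=[0.2132 -0.0515 -0.0377; -0.0515 0.1434 -0.0009; -0.0377 -0.0009 0.1735]
step 4: x^-=[0.8945, 1.3041, 0.1126]  P^-=[0.5593 -0.0580 0.0473; -0.0580 0.2475 0.0105; 0.0473 0.0105 0.2528]  S=[0.9119 0.1490 0.1746; 0.1490 0.5454 0.0543; 0.1746 0.0543 0.8652]  K=[0.6092 0.0011 0.0402; -0.0905 0.4538 -0.0037; 0.0648 0.0560 0.2851]  nu=[-2.1936, 0.2986, 1.0092]  x^+=[-0.4010, 1.6344, 0.2750]  P^+=[0.2106 -0.0490 -0.0347; -0.0490 0.1400 -0.0032; -0.0347 -0.0032 0.1676]

P_post[1,1] = 0.1400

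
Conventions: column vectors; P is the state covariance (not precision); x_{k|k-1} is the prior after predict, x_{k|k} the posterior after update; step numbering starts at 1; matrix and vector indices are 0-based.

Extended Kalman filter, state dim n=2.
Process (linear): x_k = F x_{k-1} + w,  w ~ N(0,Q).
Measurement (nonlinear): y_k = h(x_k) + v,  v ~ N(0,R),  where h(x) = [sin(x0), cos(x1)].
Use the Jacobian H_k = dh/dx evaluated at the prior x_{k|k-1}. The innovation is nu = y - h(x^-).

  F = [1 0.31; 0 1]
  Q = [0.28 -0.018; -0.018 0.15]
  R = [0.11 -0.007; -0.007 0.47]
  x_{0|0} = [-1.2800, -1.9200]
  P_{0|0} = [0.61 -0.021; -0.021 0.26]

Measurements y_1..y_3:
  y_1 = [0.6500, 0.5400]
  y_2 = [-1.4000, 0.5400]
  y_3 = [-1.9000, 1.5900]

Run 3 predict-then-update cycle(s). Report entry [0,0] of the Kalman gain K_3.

step 1: x^-=[-1.8752, -1.9200]  P^-=[0.9020 0.0416; 0.0416 0.4100]  H_jac=[-0.2997 0.0000; 0.0000 0.9396]  S=[0.1910 -0.0187; -0.0187 0.8320]  K=[-1.4137 0.0152; -0.0199 0.4626]  nu=[1.6040, 0.8821]  x^+=[-4.1294, -1.5439]  P^+=[0.5192 0.0181; 0.0181 0.2315]
step 2: x^-=[-4.6080, -1.5439]  P^-=[0.8327 0.0719; 0.0719 0.3815]  H_jac=[-0.1042 0.0000; 0.0000 0.9996]  S=[0.1190 -0.0145; -0.0145 0.8513]  K=[-0.7198 0.0722; -0.0084 0.4479]  nu=[-2.3946, 0.5131]  x^+=[-2.8473, -1.2940]  P^+=[0.7651 0.0390; 0.0390 0.2106]
step 3: x^-=[-3.2485, -1.2940]  P^-=[1.0895 0.0863; 0.0863 0.3606]  H_jac=[-0.9943 0.0000; 0.0000 0.9619]  S=[1.1871 -0.0895; -0.0895 0.8037]  K=[-0.9124 0.0016; -0.0401 0.4272]  nu=[-2.0067, 1.3167]  x^+=[-1.4154, -0.6511]  P^+=[0.1010 0.0074; 0.0074 0.2090]

K[0,0] = -0.9124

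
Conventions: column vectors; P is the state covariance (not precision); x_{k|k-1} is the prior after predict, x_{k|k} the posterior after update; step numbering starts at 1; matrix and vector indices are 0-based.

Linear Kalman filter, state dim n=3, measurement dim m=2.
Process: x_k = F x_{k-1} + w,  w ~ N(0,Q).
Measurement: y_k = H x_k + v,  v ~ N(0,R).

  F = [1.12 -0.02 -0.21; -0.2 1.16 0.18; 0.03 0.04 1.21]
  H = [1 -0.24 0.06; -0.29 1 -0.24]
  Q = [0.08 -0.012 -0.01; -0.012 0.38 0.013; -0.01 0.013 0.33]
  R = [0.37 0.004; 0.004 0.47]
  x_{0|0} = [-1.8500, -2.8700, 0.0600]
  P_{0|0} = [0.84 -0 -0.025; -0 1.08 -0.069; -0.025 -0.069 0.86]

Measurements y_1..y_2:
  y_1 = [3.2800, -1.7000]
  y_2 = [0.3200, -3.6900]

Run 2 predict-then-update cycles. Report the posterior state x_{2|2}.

x_post = [0.5410, -3.1306, -0.0762]

step 1: x^-=[-2.0272, -2.9484, -0.0977]  P^-=[1.1832 -0.2468 -0.2326; -0.2468 1.8677 0.1539; -0.2326 0.1539 1.5831]  S=[1.7526 -0.9961; -0.9961 2.5652]  K=[0.7476 0.0821; 0.0388 0.7566; -0.1729 -0.1289]  nu=[4.6054, 0.6371]  x^+=[1.4683, -2.2879, -0.9762]  P^+=[0.3086 0.1097 -0.0891; 0.1097 0.4549 0.2807; -0.0891 0.2807 1.5325]
step 2: x^-=[1.8953, -3.1233, -1.2286]  P^-=[0.5743 -0.0977 -0.5139; -0.0977 1.1269 0.7860; -0.5139 0.7860 2.5957]  S=[0.9811 -0.3502; -0.3502 1.4026]  K=[0.5949 0.0481; -0.0892 0.6669; -0.5246 0.0915]  nu=[-2.2511, -0.3119]  x^+=[0.5410, -3.1306, -0.0762]  P^+=[0.2438 0.0468 -0.2036; 0.0468 0.4537 0.5291; -0.2036 0.5291 2.2803]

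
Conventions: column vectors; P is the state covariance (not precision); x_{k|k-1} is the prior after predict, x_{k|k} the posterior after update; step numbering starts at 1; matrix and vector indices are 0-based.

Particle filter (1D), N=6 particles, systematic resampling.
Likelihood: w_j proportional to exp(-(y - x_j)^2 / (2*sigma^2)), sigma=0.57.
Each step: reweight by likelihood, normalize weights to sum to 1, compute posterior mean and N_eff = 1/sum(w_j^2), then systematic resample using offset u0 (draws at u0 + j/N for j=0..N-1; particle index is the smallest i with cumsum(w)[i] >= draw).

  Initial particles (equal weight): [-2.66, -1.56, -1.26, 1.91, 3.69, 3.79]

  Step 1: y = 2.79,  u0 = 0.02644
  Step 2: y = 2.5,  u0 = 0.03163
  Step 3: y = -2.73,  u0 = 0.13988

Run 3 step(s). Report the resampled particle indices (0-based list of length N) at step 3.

resampled_idx = [0, 1, 2, 3, 4, 4]

step 1: w=[0.0000, 0.0000, 0.0000, 0.3769, 0.3568, 0.2663]  mean=3.0458  Neff=2.9389  idx=[3, 3, 3, 4, 4, 5]
step 2: w=[0.2842, 0.2842, 0.2842, 0.0549, 0.0549, 0.0375]  mean=2.1761  Neff=4.0037  idx=[0, 0, 1, 1, 2, 3]
step 3: w=[0.2000, 0.2000, 0.2000, 0.2000, 0.2000, 0.0000]  mean=1.9100  Neff=5.0000  idx=[0, 1, 2, 3, 4, 4]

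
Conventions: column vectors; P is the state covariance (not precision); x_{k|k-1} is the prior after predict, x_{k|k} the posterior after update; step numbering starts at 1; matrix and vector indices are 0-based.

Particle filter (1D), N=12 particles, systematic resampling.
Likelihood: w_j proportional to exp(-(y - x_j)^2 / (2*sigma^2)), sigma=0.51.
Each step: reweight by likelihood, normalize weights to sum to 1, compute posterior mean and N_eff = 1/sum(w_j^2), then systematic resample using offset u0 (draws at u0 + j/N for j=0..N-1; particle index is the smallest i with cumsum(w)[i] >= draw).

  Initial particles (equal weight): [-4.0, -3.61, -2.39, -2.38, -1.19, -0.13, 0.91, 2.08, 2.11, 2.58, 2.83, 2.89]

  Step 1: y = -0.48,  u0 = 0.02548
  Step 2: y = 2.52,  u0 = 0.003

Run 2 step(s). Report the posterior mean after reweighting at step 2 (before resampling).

post_mean = -0.1300

step 1: w=[0.0000, 0.0000, 0.0008, 0.0008, 0.3173, 0.6608, 0.0204, 0.0000, 0.0000, 0.0000, 0.0000, 0.0000]  mean=-0.4486  Neff=1.8598  idx=[4, 4, 4, 4, 5, 5, 5, 5, 5, 5, 5, 5]
step 2: w=[0.0000, 0.0000, 0.0000, 0.0000, 0.1250, 0.1250, 0.1250, 0.1250, 0.1250, 0.1250, 0.1250, 0.1250]  mean=-0.1300  Neff=8.0000  idx=[4, 4, 5, 6, 6, 7, 8, 8, 9, 10, 10, 11]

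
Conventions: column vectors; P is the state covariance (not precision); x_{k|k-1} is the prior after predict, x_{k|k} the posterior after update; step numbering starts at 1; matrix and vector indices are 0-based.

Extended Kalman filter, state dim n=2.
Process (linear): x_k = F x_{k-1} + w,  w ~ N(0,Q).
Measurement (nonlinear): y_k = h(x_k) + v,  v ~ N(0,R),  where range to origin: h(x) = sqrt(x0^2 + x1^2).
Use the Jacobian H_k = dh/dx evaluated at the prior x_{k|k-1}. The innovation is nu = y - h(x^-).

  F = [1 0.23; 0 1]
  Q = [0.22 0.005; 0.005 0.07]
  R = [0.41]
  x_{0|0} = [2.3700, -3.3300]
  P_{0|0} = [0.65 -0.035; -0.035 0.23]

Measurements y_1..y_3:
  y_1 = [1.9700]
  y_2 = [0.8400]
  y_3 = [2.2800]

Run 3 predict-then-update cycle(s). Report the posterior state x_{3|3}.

x_post = [0.0298, -2.0951]

step 1: x^-=[1.6041, -3.3300]  P^-=[0.8661 0.0229; 0.0229 0.3000]  H_jac=[0.4340 -0.9009]  S=[0.7987]  K=[0.4448; -0.3259]  nu=[-1.7262]  x^+=[0.8364, -2.7673]  P^+=[0.7081 0.1387; 0.1387 0.2151]
step 2: x^-=[0.1999, -2.7673]  P^-=[1.0033 0.1932; 0.1932 0.2851]  H_jac=[0.0720 -0.9974]  S=[0.6711]  K=[-0.1794; -0.4030]  nu=[-1.9345]  x^+=[0.5469, -1.9876]  P^+=[0.9817 0.1446; 0.1446 0.1761]
step 3: x^-=[0.0898, -1.9876]  P^-=[1.2775 0.1902; 0.1902 0.2461]  H_jac=[0.0451 -0.9990]  S=[0.6411]  K=[-0.2064; -0.3701]  nu=[0.2903]  x^+=[0.0298, -2.0951]  P^+=[1.2502 0.1412; 0.1412 0.1583]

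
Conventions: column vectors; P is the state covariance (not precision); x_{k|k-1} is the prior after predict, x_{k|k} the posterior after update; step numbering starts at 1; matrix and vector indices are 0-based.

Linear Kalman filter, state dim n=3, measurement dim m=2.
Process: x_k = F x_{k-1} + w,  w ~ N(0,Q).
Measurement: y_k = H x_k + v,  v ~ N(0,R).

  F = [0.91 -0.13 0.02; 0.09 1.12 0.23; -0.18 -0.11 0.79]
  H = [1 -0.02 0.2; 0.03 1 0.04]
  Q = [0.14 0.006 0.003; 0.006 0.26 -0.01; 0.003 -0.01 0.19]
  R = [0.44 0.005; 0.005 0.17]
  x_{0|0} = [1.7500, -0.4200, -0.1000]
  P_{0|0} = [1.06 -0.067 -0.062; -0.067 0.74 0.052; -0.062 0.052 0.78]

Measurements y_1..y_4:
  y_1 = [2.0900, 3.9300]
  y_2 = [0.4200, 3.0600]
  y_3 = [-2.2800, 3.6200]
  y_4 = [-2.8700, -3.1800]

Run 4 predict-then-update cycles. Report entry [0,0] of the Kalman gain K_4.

step 1: x^-=[1.6451, -0.3359, -0.3478]  P^-=[1.0439 -0.0923 -0.1924; -0.0923 1.2488 0.0804; -0.1924 0.0804 0.7260]  S=[1.4396 -0.0679; -0.0679 1.4214]  K=[0.6990 -0.0149; -0.0289 0.8775; -0.0305 0.0715]  nu=[0.5077, 4.2305]  x^+=[1.9369, 3.3619, -0.0609]  P^+=[0.3388 -0.0029 -0.1567; -0.0029 0.1496 -0.0120; -0.1567 -0.0120 0.7171]
step 2: x^-=[1.3243, 3.9256, -0.7665]  P^-=[0.4184 -0.0207 -0.1497; -0.0207 0.4751 0.0820; -0.1497 0.0820 0.6969]  S=[0.8268 0.0024; 0.0024 0.6515]  K=[0.4704 -0.0234; -0.0188 0.7333; -0.0149 0.1619]  nu=[-0.6725, -0.8747]  x^+=[1.0284, 3.2968, -0.8981]  P^+=[0.2351 -0.0030 -0.1416; -0.0030 0.1245 0.0045; -0.1416 0.0045 0.6796]
step 3: x^-=[0.4893, 3.5784, -1.2573]  P^-=[0.3326 -0.0227 -0.1245; -0.0227 0.4499 0.0947; -0.1245 0.0947 0.6627]  S=[0.7497 0.0017; 0.0017 0.6271]  K=[0.4112 -0.0294; -0.0187 0.7223; 0.0077 0.1872]  nu=[-2.4463, 0.0772]  x^+=[-0.5188, 3.6799, -1.2618]  P^+=[0.2054 -0.0042 -0.1236; -0.0042 0.1224 0.0099; -0.1236 0.0099 0.6406]
step 4: x^-=[-0.9757, 3.7846, -1.3082]  P^-=[0.3088 -0.0224 -0.1079; -0.0224 0.4483 0.0937; -0.1079 0.0937 0.6312]  S=[0.7313 0.0017; 0.0017 0.6255]  K=[0.3935 -0.0290; -0.0189 0.7217; 0.0221 0.1850]  nu=[-1.5570, -6.8830]  x^+=[-1.3891, -1.1534, -2.6161]  P^+=[0.1951 -0.0044 -0.1110; -0.0044 0.1223 0.0105; -0.1110 0.0105 0.6094]

K[0,0] = 0.3935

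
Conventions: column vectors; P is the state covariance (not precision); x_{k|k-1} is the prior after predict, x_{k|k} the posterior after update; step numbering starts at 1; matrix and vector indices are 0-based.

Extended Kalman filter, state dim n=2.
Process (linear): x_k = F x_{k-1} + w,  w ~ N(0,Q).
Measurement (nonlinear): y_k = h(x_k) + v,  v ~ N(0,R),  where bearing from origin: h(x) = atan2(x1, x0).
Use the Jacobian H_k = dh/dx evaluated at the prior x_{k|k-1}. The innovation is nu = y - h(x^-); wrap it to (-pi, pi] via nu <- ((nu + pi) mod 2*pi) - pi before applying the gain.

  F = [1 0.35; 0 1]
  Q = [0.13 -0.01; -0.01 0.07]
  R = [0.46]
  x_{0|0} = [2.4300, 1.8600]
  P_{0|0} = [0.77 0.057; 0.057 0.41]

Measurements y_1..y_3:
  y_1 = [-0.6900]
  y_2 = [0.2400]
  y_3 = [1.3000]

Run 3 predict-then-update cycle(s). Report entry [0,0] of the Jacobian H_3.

H_jac[0,0] = -0.0713

step 1: x^-=[3.0810, 1.8600]  P^-=[0.9901 0.1905; 0.1905 0.4800]  H_jac=[-0.1436 0.2379]  S=[0.4946]  K=[-0.1959; 0.1756]  nu=[-1.2331]  x^+=[3.3225, 1.6435]  P^+=[0.9712 0.2075; 0.2075 0.4648]
step 2: x^-=[3.8978, 1.6435]  P^-=[1.3033 0.3602; 0.3602 0.5348]  H_jac=[-0.0918 0.2178]  S=[0.4820]  K=[-0.0856; 0.1731]  nu=[-0.1590]  x^+=[3.9114, 1.6160]  P^+=[1.2998 0.3673; 0.3673 0.5203]
step 3: x^-=[4.4770, 1.6160]  P^-=[1.7507 0.5394; 0.5394 0.5903]  H_jac=[-0.0713 0.1976]  S=[0.4768]  K=[-0.0383; 0.1640]  nu=[0.9536]  x^+=[4.4404, 1.7724]  P^+=[1.7500 0.5424; 0.5424 0.5775]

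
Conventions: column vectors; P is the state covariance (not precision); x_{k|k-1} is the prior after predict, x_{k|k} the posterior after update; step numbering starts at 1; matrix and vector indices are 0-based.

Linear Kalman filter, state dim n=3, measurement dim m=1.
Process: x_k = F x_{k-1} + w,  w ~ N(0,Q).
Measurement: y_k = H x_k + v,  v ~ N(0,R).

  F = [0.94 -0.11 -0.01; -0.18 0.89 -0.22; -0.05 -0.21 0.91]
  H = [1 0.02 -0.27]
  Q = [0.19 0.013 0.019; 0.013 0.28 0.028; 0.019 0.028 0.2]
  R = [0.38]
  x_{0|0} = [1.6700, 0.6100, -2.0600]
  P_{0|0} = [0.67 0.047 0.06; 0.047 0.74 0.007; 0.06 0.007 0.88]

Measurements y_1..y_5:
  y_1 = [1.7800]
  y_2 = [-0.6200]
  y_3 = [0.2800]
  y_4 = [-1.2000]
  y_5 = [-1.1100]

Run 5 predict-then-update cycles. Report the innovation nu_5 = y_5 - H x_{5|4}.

innov = [-0.5673]

step 1: x^-=[1.5233, 0.6955, -2.0862]  P^-=[0.7802 -0.1428 0.0382; -0.1428 0.9174 -0.2839; 0.0382 -0.2839 0.9559]  S=[1.2070]  K=[0.6355; -0.0396; -0.1869]  nu=[-0.3205]  x^+=[1.3196, 0.7082, -2.0263]  P^+=[0.2928 -0.1124 0.1816; -0.1124 0.9155 -0.2929; 0.1816 -0.2929 0.9137]
step 2: x^-=[1.1828, 0.8385, -2.0587]  P^-=[0.4790 -0.2621 0.2238; -0.2621 1.2240 -0.6011; 0.2238 -0.6011 1.0908]  S=[0.8142]  K=[0.5077; -0.0926; -0.1017]  nu=[-2.3754]  x^+=[-0.0232, 1.0584, -1.8171]  P^+=[0.2692 -0.2239 0.2658; -0.2239 1.2170 -0.6088; 0.2658 -0.6088 1.0824]
step 3: x^-=[-0.1201, 1.3459, -1.8747]  P^-=[0.4826 -0.4048 0.3547; -0.4048 1.6363 -0.9740; 0.3547 -0.9740 1.3545]  S=[0.7648]  K=[0.4952; -0.1427; -0.0398]  nu=[-0.1330]  x^+=[-0.1859, 1.3649, -1.8694]  P^+=[0.2951 -0.3508 0.3698; -0.3508 1.6207 -0.9784; 0.3698 -0.9784 1.3533]
step 4: x^-=[-0.3062, 1.6595, -1.9785]  P^-=[0.5339 -0.5838 0.5100; -0.5838 2.1636 -1.4349; 0.5100 -1.4349 1.7258]  S=[0.7573]  K=[0.5077; -0.2022; 0.0202]  nu=[-1.4612]  x^+=[-1.0481, 1.9549, -2.0080]  P^+=[0.3387 -0.5061 0.5022; -0.5061 2.1327 -1.4318; 0.5022 -1.4318 1.7255]
step 5: x^-=[-1.1802, 2.3703, -2.1854]  P^-=[0.6073 -0.8076 0.7039; -0.8076 2.8264 -2.0121; 0.7039 -2.0121 2.2147]  S=[0.7592]  K=[0.5283; -0.2737; 0.0866]  nu=[-0.5673]  x^+=[-1.4799, 2.5255, -2.2345]  P^+=[0.3954 -0.6978 0.6692; -0.6978 2.7696 -1.9941; 0.6692 -1.9941 2.2090]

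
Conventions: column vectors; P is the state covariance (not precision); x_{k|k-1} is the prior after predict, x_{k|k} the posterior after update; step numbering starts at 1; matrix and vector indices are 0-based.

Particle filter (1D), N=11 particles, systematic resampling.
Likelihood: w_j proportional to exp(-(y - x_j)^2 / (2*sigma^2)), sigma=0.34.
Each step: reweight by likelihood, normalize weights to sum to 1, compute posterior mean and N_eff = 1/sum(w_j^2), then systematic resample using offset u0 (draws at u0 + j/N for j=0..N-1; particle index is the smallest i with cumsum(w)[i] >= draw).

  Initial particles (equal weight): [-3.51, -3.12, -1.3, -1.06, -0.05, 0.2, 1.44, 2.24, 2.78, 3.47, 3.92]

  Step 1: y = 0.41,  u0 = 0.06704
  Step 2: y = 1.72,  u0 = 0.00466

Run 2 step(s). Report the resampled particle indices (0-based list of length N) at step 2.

resampled_idx = [1, 3, 4, 5, 5, 6, 7, 8, 8, 9, 10]

step 1: w=[0.0000, 0.0000, 0.0000, 0.0001, 0.3237, 0.6680, 0.0082, 0.0000, 0.0000, 0.0000, 0.0000]  mean=0.1292  Neff=1.8146  idx=[4, 4, 4, 5, 5, 5, 5, 5, 5, 5, 5]
step 2: w=[0.0035, 0.0035, 0.0035, 0.1237, 0.1237, 0.1237, 0.1237, 0.1237, 0.1237, 0.1237, 0.1237]  mean=0.1974  Neff=8.1695  idx=[1, 3, 4, 5, 5, 6, 7, 8, 8, 9, 10]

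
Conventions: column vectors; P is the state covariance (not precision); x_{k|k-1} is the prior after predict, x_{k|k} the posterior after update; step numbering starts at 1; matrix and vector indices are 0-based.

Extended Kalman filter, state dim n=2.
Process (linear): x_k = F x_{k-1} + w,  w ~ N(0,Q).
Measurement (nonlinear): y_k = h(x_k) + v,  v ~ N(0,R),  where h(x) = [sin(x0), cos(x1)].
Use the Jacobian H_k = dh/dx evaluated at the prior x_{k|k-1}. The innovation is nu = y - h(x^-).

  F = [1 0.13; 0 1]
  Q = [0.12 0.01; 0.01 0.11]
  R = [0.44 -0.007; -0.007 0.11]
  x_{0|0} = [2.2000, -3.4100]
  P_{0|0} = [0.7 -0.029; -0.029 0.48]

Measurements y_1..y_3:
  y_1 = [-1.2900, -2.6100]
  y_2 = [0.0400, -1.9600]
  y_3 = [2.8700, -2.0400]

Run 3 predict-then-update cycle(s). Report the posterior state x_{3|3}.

x_post = [1.2333, -3.1534]

step 1: x^-=[1.7567, -3.4100]  P^-=[0.8206 0.0434; 0.0434 0.5900]  H_jac=[-0.1848 0.0000; 0.0000 -0.2652]  S=[0.4680 -0.0049; -0.0049 0.1515]  K=[-0.3250 -0.0864; -0.0279 -1.0337]  nu=[-2.2728, -1.6458]  x^+=[2.6375, -1.6453]  P^+=[0.7703 0.0273; 0.0273 0.4280]
step 2: x^-=[2.4236, -1.6453]  P^-=[0.9046 0.0929; 0.0929 0.5380]  H_jac=[-0.7531 0.0000; 0.0000 0.9972]  S=[0.9531 -0.0768; -0.0768 0.6451]  K=[-0.7101 0.0591; -0.0065 0.8310]  nu=[-0.6179, -1.8856]  x^+=[2.7508, -3.2082]  P^+=[0.4154 0.0115; 0.0115 0.0917]
step 3: x^-=[2.3338, -3.2082]  P^-=[0.5399 0.0334; 0.0334 0.2017]  H_jac=[-0.6911 0.0000; 0.0000 -0.0666]  S=[0.6979 -0.0055; -0.0055 0.1109]  K=[-0.5350 -0.0464; -0.0341 -0.1228]  nu=[2.1472, -1.0422]  x^+=[1.2333, -3.1534]  P^+=[0.3402 0.0204; 0.0204 0.1993]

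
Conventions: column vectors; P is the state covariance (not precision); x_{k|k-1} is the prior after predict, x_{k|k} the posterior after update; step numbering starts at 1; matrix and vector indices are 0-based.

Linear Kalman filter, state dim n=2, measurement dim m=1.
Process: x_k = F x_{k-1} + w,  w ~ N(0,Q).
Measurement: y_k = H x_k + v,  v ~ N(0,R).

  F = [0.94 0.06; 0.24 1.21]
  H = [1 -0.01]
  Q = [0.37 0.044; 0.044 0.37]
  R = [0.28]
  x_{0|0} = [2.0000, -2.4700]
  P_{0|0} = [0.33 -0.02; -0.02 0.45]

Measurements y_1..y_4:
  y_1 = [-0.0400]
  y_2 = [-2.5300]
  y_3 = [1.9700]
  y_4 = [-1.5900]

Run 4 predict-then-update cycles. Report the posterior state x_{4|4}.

x_post = [-0.9531, -5.4220]

step 1: x^-=[1.7318, -2.5087]  P^-=[0.6610 0.1281; 0.1281 1.0362]  S=[0.9385]  K=[0.7029; 0.1254]  nu=[-1.7969]  x^+=[0.4688, -2.7341]  P^+=[0.1973 0.0453; 0.0453 1.0215]
step 2: x^-=[0.2766, -3.1957]  P^-=[0.5531 0.2149; 0.2149 1.9032]  S=[0.8290]  K=[0.6646; 0.2362]  nu=[-2.8385]  x^+=[-1.6099, -3.8664]  P^+=[0.1869 0.0847; 0.0847 1.8570]
step 3: x^-=[-1.7453, -5.0647]  P^-=[0.5514 0.3186; 0.3186 3.1487]  S=[0.8254]  K=[0.6642; 0.3478]  nu=[3.6647]  x^+=[0.6889, -3.7900]  P^+=[0.1873 0.1279; 0.1279 3.0489]
step 4: x^-=[0.4201, -4.4206]  P^-=[0.5609 0.4549; 0.4549 4.9189]  S=[0.8323]  K=[0.6684; 0.4875]  nu=[-2.0544]  x^+=[-0.9531, -5.4220]  P^+=[0.1890 0.1837; 0.1837 4.7212]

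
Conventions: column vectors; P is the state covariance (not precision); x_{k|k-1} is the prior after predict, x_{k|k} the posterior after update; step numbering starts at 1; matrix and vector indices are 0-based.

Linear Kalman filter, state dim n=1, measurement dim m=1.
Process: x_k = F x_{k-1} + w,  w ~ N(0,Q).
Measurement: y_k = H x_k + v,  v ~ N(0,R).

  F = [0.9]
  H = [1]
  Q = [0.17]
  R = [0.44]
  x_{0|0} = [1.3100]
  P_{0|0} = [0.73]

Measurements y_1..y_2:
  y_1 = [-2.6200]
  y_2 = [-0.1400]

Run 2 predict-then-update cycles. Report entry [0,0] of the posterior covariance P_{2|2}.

step 1: x^-=[1.1790]  P^-=[0.7613]  S=[1.2013]  K=[0.6337]  nu=[-3.7990]  x^+=[-1.2285]  P^+=[0.2788]
step 2: x^-=[-1.1057]  P^-=[0.3959]  S=[0.8359]  K=[0.4736]  nu=[0.9657]  x^+=[-0.6483]  P^+=[0.2084]

P_post[0,0] = 0.2084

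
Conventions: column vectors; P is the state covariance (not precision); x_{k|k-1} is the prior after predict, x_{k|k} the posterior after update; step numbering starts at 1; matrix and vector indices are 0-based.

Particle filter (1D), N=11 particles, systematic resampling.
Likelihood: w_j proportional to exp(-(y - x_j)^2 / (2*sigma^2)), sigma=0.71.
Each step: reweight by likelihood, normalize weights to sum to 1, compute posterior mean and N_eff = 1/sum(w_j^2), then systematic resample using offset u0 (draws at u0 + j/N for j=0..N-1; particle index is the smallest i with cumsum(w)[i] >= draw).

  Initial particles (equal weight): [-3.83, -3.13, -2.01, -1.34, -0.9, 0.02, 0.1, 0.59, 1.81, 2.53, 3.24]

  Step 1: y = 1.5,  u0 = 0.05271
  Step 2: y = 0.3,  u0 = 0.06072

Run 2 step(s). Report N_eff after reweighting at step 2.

N_eff = 5.1639

step 1: w=[0.0000, 0.0000, 0.0000, 0.0002, 0.0016, 0.0567, 0.0713, 0.2190, 0.4527, 0.1738, 0.0247]  mean=1.4750  Neff=3.4248  idx=[5, 7, 7, 7, 8, 8, 8, 8, 8, 9, 9]
step 2: w=[0.2192, 0.2180, 0.2180, 0.2180, 0.0247, 0.0247, 0.0247, 0.0247, 0.0247, 0.0017, 0.0017]  mean=0.6223  Neff=5.1639  idx=[0, 0, 1, 1, 1, 2, 2, 3, 3, 4, 7]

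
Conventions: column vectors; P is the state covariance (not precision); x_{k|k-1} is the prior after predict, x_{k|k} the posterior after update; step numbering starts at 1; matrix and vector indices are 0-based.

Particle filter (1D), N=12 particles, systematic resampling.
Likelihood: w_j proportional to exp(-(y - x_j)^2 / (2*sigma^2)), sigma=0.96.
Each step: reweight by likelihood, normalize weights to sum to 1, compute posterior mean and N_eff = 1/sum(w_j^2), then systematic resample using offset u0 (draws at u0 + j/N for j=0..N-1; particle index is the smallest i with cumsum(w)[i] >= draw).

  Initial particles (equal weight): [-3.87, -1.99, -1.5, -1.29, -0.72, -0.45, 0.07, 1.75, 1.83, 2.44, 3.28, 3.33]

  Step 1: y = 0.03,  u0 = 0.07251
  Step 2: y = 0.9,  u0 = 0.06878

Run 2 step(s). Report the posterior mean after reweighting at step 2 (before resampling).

step 1: w=[0.0001, 0.0286, 0.0735, 0.1017, 0.1929, 0.2310, 0.2616, 0.0526, 0.0451, 0.0112, 0.0008, 0.0007]  mean=-0.3162  Neff=5.5391  idx=[2, 3, 4, 4, 5, 5, 5, 6, 6, 6, 7, 9]
step 2: w=[0.0093, 0.0157, 0.0509, 0.0509, 0.0786, 0.0786, 0.0786, 0.1454, 0.1454, 0.1454, 0.1428, 0.0584]  mean=0.2093  Neff=8.9854  idx=[2, 4, 5, 6, 7, 7, 8, 8, 9, 10, 10, 11]

post_mean = 0.2093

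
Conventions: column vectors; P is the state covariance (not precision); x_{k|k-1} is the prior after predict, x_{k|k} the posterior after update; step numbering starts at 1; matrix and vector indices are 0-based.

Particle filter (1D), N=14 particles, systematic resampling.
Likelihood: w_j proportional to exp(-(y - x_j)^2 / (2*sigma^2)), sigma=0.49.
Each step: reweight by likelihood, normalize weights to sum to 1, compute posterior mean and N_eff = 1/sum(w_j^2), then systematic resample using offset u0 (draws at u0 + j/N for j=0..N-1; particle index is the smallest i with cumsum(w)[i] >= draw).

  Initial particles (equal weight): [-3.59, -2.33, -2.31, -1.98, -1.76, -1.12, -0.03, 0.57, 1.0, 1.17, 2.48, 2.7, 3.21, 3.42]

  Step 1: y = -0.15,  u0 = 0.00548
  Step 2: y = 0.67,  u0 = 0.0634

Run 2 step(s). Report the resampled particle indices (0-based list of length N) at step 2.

step 1: w=[0.0000, 0.0000, 0.0000, 0.0006, 0.0029, 0.0911, 0.6273, 0.2196, 0.0412, 0.0172, 0.0000, 0.0000, 0.0000, 0.0000]  mean=0.0591  Neff=2.2120  idx=[5, 5, 6, 6, 6, 6, 6, 6, 6, 6, 6, 7, 7, 7]
step 2: w=[0.0002, 0.0002, 0.0583, 0.0583, 0.0583, 0.0583, 0.0583, 0.0583, 0.0583, 0.0583, 0.0583, 0.1584, 0.1584, 0.1584]  mean=0.2546  Neff=9.4518  idx=[3, 4, 5, 6, 7, 9, 10, 11, 11, 12, 12, 13, 13, 13]

resampled_idx = [3, 4, 5, 6, 7, 9, 10, 11, 11, 12, 12, 13, 13, 13]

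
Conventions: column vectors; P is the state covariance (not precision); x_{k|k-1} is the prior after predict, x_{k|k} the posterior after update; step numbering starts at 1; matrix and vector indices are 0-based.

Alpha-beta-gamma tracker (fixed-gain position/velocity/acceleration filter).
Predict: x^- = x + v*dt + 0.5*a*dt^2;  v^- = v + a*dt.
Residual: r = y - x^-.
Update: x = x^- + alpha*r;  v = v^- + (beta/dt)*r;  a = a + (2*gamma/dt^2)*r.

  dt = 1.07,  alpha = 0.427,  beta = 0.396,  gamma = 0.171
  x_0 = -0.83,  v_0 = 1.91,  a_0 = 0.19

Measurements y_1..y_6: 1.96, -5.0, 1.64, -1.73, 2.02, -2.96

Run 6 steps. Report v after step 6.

v_post = 0.7252

step 1: x_pred=1.3225  r=0.6375  x^+=1.5947  v^+=2.3492  a^+=0.3804
step 2: x_pred=4.3262  r=-9.3262  x^+=0.3439  v^+=-0.6952  a^+=-2.4054
step 3: x_pred=-1.7770  r=3.4170  x^+=-0.3179  v^+=-2.0044  a^+=-1.3847
step 4: x_pred=-3.2554  r=1.5254  x^+=-2.6040  v^+=-2.9216  a^+=-0.9291
step 5: x_pred=-6.2620  r=8.2820  x^+=-2.7256  v^+=-0.8506  a^+=1.5449
step 6: x_pred=-2.7513  r=-0.2087  x^+=-2.8404  v^+=0.7252  a^+=1.4825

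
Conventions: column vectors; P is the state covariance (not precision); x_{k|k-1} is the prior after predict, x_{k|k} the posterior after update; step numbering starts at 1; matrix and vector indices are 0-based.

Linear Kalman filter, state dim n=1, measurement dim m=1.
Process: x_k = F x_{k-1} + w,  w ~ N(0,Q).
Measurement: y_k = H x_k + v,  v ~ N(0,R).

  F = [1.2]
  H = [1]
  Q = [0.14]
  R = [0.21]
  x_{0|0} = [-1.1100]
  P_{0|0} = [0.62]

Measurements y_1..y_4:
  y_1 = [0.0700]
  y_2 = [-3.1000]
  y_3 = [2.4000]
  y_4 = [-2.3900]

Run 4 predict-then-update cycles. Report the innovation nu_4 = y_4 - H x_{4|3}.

step 1: x^-=[-1.3320]  P^-=[1.0328]  S=[1.2428]  K=[0.8310]  nu=[1.4020]  x^+=[-0.1669]  P^+=[0.1745]
step 2: x^-=[-0.2003]  P^-=[0.3913]  S=[0.6013]  K=[0.6508]  nu=[-2.8997]  x^+=[-2.0873]  P^+=[0.1367]
step 3: x^-=[-2.5048]  P^-=[0.3368]  S=[0.5468]  K=[0.6159]  nu=[4.9048]  x^+=[0.5163]  P^+=[0.1293]
step 4: x^-=[0.6195]  P^-=[0.3263]  S=[0.5363]  K=[0.6084]  nu=[-3.0095]  x^+=[-1.2115]  P^+=[0.1278]

innov = [-3.0095]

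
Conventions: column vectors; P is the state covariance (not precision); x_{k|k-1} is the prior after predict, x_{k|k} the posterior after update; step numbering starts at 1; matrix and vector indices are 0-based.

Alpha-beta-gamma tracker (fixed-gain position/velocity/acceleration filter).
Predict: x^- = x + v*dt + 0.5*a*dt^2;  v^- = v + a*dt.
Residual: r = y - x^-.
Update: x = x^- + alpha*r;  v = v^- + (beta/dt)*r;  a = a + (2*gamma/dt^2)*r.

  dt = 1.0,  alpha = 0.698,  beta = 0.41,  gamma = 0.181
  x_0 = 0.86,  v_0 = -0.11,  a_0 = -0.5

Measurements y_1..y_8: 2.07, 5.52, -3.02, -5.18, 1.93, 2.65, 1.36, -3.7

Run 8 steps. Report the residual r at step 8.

step 1: x_pred=0.5000  r=1.5700  x^+=1.5959  v^+=0.0337  a^+=0.0683
step 2: x_pred=1.6637  r=3.8563  x^+=4.3554  v^+=1.6831  a^+=1.4643
step 3: x_pred=6.7707  r=-9.7907  x^+=-0.0632  v^+=-0.8668  a^+=-2.0799
step 4: x_pred=-1.9699  r=-3.2101  x^+=-4.2106  v^+=-4.2628  a^+=-3.2420
step 5: x_pred=-10.0943  r=12.0243  x^+=-1.7013  v^+=-2.5748  a^+=1.1109
step 6: x_pred=-3.7207  r=6.3707  x^+=0.7260  v^+=1.1481  a^+=3.4170
step 7: x_pred=3.5826  r=-2.2226  x^+=2.0312  v^+=3.6538  a^+=2.6125
step 8: x_pred=6.9913  r=-10.6913  x^+=-0.4712  v^+=1.8829  a^+=-1.2578

resid = -10.6913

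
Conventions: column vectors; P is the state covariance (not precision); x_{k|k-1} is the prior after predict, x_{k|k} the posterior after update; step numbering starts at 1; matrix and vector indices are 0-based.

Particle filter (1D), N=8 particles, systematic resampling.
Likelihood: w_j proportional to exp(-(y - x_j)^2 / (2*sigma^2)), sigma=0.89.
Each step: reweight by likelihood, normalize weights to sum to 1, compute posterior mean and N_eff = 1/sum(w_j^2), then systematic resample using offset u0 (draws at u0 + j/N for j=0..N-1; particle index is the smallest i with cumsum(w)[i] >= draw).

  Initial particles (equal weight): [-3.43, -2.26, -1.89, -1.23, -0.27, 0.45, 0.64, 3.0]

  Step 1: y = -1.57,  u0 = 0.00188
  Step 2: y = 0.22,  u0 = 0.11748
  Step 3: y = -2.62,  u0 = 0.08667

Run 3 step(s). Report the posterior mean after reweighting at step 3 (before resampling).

step 1: w=[0.0353, 0.2324, 0.2942, 0.2918, 0.1080, 0.0239, 0.0144, 0.0000]  mean=-1.5706  Neff=4.1772  idx=[0, 1, 1, 2, 2, 3, 3, 4]
step 2: w=[0.0001, 0.0133, 0.0133, 0.0388, 0.0388, 0.1709, 0.1709, 0.5539]  mean=-0.7772  Neff=2.7133  idx=[5, 5, 6, 7, 7, 7, 7, 7]
step 3: w=[0.2842, 0.2842, 0.2842, 0.0295, 0.0295, 0.0295, 0.0295, 0.0295]  mean=-1.0885  Neff=4.0538  idx=[0, 0, 1, 1, 2, 2, 2, 6]

post_mean = -1.0885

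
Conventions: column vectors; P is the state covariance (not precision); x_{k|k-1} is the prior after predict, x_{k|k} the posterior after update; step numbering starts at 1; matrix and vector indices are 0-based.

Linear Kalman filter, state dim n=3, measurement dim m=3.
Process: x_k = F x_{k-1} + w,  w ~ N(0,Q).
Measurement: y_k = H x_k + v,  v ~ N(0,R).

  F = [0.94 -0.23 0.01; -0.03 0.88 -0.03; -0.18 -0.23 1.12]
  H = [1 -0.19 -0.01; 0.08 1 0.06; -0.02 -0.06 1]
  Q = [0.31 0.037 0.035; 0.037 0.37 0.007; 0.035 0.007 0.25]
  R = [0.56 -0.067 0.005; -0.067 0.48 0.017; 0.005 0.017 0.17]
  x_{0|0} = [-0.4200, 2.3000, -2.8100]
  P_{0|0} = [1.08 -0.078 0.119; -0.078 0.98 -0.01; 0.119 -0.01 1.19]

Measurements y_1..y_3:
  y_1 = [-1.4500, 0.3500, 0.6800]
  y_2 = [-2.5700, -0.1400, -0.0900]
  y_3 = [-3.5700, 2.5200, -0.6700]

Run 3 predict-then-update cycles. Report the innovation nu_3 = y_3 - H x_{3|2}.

innov = [-1.5431, 2.2545, -1.0122]

step 1: x^-=[-0.9519, 2.1209, -3.6006]  P^-=[1.3523 -0.2608 0.0587; -0.2608 1.1358 -0.2270; 0.0587 -0.2270 1.7803]  S=[2.0505 -0.4242 0.0895; -0.4242 1.5625 -0.1616; 0.0895 -0.1616 1.9792]  K=[0.7031 0.0955 -0.0001; -0.0885 0.6718 -0.0876; 0.0058 0.0215 0.9073]  nu=[-0.1311, -1.4787, 4.3888]  x^+=[-1.1856, 0.7545, 0.3487]  P^+=[0.3813 -0.0324 0.0108; -0.0324 0.3286 0.0151; 0.0108 0.0151 0.1558]
step 2: x^-=[-1.2845, 0.6891, 0.4305]  P^-=[0.6785 -0.0674 0.0027; -0.0674 0.6259 -0.0430; 0.0027 -0.0430 0.4603]  S=[1.2865 -0.1972 0.0086; -0.1972 1.0959 -0.0350; 0.0086 -0.0350 0.6377]  K=[0.5507 0.0868 -0.0134; -0.0595 0.5501 -0.0932; 0.0015 0.0096 0.7263]  nu=[-1.1502, -0.7522, -0.5048]  x^+=[-1.9765, 0.3909, 0.0549]  P^+=[0.2988 -0.0198 0.0067; -0.0198 0.2675 0.0089; 0.0067 0.0089 0.1243]
step 3: x^-=[-1.9473, 0.4016, 0.3274]  P^-=[0.5968 -0.0421 0.0082; -0.0421 0.5781 -0.0381; 0.0082 -0.0381 0.4208]  S=[1.1935 -0.1695 0.0133; -0.1695 1.0522 -0.0297; 0.0133 -0.0297 0.5973]  K=[0.5195 0.0893 -0.0091; -0.0502 0.5333 -0.0929; 0.0028 0.0088 0.7085]  nu=[-1.5431, 2.2545, -1.0122]  x^+=[-2.5386, 1.7756, -0.3742]  P^+=[0.2821 -0.0151 0.0073; -0.0151 0.2585 0.0082; 0.0073 0.0082 0.1212]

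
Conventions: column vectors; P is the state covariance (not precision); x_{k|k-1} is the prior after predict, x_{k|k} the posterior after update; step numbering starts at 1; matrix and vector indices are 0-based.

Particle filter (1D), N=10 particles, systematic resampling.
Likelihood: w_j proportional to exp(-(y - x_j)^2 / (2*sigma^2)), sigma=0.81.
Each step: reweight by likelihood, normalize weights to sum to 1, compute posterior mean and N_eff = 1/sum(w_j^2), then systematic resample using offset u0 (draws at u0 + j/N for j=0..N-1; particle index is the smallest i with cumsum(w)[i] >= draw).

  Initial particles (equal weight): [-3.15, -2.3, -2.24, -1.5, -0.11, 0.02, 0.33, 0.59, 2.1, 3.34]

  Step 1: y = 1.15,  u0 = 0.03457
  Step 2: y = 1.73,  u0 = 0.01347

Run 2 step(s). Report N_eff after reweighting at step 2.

N_eff = 6.1695

step 1: w=[0.0000, 0.0000, 0.0001, 0.0018, 0.1149, 0.1456, 0.2307, 0.3033, 0.1936, 0.0100]  mean=0.6823  Neff=4.6038  idx=[4, 5, 5, 6, 6, 7, 7, 7, 8, 8]
step 2: w=[0.0207, 0.0295, 0.0295, 0.0614, 0.0614, 0.1016, 0.1016, 0.1016, 0.2464, 0.2464]  mean=1.2541  Neff=6.1695  idx=[0, 3, 5, 6, 7, 8, 8, 8, 9, 9]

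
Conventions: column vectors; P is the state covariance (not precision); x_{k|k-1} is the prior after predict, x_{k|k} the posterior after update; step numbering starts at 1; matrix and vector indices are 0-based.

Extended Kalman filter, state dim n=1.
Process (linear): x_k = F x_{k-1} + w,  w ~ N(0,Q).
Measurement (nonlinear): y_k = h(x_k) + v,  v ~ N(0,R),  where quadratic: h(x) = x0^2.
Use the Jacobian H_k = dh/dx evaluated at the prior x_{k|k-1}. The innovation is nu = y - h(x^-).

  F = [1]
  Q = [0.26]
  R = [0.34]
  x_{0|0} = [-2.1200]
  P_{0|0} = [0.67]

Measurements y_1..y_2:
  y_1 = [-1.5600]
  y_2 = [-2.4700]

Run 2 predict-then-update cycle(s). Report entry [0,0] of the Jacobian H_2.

step 1: x^-=[-2.1200]  P^-=[0.9300]  H_jac=[-4.2400]  S=[17.0592]  K=[-0.2311]  nu=[-6.0544]  x^+=[-0.7205]  P^+=[0.0185]
step 2: x^-=[-0.7205]  P^-=[0.2785]  H_jac=[-1.4411]  S=[0.9184]  K=[-0.4370]  nu=[-2.9892]  x^+=[0.5858]  P^+=[0.1031]

H_jac[0,0] = -1.4411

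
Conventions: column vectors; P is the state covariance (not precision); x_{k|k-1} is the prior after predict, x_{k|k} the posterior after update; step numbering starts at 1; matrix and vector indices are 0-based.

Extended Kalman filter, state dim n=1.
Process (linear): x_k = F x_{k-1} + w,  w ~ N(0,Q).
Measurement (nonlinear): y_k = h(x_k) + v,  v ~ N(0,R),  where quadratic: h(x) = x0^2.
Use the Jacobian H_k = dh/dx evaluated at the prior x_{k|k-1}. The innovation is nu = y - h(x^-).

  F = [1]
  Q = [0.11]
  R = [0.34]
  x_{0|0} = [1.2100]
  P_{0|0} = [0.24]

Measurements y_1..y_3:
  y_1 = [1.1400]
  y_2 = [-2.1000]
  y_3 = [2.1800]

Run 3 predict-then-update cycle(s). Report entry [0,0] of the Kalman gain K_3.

step 1: x^-=[1.2100]  P^-=[0.3500]  H_jac=[2.4200]  S=[2.3897]  K=[0.3544]  nu=[-0.3241]  x^+=[1.0951]  P^+=[0.0498]
step 2: x^-=[1.0951]  P^-=[0.1598]  H_jac=[2.1903]  S=[1.1066]  K=[0.3163]  nu=[-3.2993]  x^+=[0.0516]  P^+=[0.0491]
step 3: x^-=[0.0516]  P^-=[0.1591]  H_jac=[0.1032]  S=[0.3417]  K=[0.0481]  nu=[2.1773]  x^+=[0.1562]  P^+=[0.1583]

K[0,0] = 0.0481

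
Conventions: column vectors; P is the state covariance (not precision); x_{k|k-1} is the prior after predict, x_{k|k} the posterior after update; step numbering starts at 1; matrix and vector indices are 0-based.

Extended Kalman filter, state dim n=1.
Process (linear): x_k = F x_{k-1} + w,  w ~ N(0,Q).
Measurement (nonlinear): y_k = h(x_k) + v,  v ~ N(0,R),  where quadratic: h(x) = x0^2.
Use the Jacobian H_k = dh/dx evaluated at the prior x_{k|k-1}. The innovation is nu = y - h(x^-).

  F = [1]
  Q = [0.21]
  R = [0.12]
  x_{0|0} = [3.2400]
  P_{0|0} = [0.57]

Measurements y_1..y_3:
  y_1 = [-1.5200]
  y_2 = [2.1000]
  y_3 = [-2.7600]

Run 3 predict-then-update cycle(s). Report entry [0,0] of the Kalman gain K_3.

step 1: x^-=[3.2400]  P^-=[0.7800]  H_jac=[6.4800]  S=[32.8725]  K=[0.1538]  nu=[-12.0176]  x^+=[1.3922]  P^+=[0.0028]
step 2: x^-=[1.3922]  P^-=[0.2128]  H_jac=[2.7844]  S=[1.7702]  K=[0.3348]  nu=[0.1618]  x^+=[1.4464]  P^+=[0.0144]
step 3: x^-=[1.4464]  P^-=[0.2244]  H_jac=[2.8927]  S=[1.9980]  K=[0.3249]  nu=[-4.8520]  x^+=[-0.1302]  P^+=[0.0135]

K[0,0] = 0.3249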